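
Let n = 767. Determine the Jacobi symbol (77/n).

-1

Reciprocity: 77 ≡ 1 and 767 ≡ 3 (mod 4), so (77/767) = +(767/77).
Reduce top mod 77: now compute (74/77).
Pull out 2: since 77 ≡ 5 (mod 8), (2/77) = -1.
Reciprocity: 37 ≡ 1 and 77 ≡ 1 (mod 4), so (37/77) = +(77/37).
Reduce top mod 37: now compute (3/37).
Reciprocity: 3 ≡ 3 and 37 ≡ 1 (mod 4), so (3/37) = +(37/3).
Reduce top mod 3: now compute (1/3).
Reached (1/3) = 1. Collecting the sign flips along the way, the symbol is -1.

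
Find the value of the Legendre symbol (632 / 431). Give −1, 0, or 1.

-1

First reduce: 632 ≡ 201 (mod 431).
Reciprocity: 201 ≡ 1 and 431 ≡ 3 (mod 4), so (201/431) = +(431/201).
Reduce top mod 201: now compute (29/201).
Reciprocity: 29 ≡ 1 and 201 ≡ 1 (mod 4), so (29/201) = +(201/29).
Reduce top mod 29: now compute (27/29).
Reciprocity: 27 ≡ 3 and 29 ≡ 1 (mod 4), so (27/29) = +(29/27).
Reduce top mod 27: now compute (2/27).
Pull out 2: since 27 ≡ 3 (mod 8), (2/27) = -1.
Reached (1/27) = 1. Collecting the sign flips along the way, the symbol is -1.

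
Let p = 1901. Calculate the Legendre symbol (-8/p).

First reduce: -8 ≡ 1893 (mod 1901).
Reciprocity: 1893 ≡ 1 and 1901 ≡ 1 (mod 4), so (1893/1901) = +(1901/1893).
Reduce top mod 1893: now compute (8/1893).
Pull out 2^3: since 1893 ≡ 5 (mod 8), (2/1893) = -1, so (2/1893)^3 = -1.
Reached (1/1893) = 1. Collecting the sign flips along the way, the symbol is -1.

-1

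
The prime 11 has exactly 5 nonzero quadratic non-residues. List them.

Square k = 1,…,5 (k and 11−k give the same square):
1²=1, 2²=4, 3²=9, 4²≡5, 5²≡3 (mod 11).
The residues are {1, 3, 4, 5, 9}; the non-residues are the remaining 5 nonzero classes.

2, 6, 7, 8, 10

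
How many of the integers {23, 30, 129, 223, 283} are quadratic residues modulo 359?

(23/359) = +1 → QR.
(30/359) = +1 → QR.
(129/359) = -1 → non-residue.
(223/359) = -1 → non-residue.
(283/359) = +1 → QR.
Total quadratic residues among the 5: 3.

3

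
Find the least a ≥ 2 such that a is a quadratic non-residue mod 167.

5

(2/167) = +1, so 2 is a residue.
(3/167) = +1, so 3 is a residue.
(4/167) = +1, so 4 is a residue.
(5/167) = −1, so 5 is the smallest positive non-residue mod 167.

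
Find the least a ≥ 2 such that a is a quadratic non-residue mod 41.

3

(2/41) = +1, so 2 is a residue.
(3/41) = −1, so 3 is the smallest positive non-residue mod 41.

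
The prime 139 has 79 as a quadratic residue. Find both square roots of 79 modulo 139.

Since 139 ≡ 3 (mod 4), a square root of 79 is 79^((139+1)/4) = 79^35 mod 139.
Repeated squaring: 79^2≡125, 79^4≡57, 79^8≡52, 79^16≡63, 79^32≡77 (mod 139).
79^35 = 79^(32+2+1) ≡ 45 (mod 139).
Check: 45² = 2025 ≡ 79 (mod 139). The two roots are 45 and 94.

45, 94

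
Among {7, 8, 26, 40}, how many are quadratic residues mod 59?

2

(7/59) = +1 → QR.
(8/59) = -1 → non-residue.
(26/59) = +1 → QR.
(40/59) = -1 → non-residue.
Total quadratic residues among the 4: 2.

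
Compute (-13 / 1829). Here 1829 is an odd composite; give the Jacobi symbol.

First reduce: -13 ≡ 1816 (mod 1829).
Pull out 2^3: since 1829 ≡ 5 (mod 8), (2/1829) = -1, so (2/1829)^3 = -1.
Reciprocity: 227 ≡ 3 and 1829 ≡ 1 (mod 4), so (227/1829) = +(1829/227).
Reduce top mod 227: now compute (13/227).
Reciprocity: 13 ≡ 1 and 227 ≡ 3 (mod 4), so (13/227) = +(227/13).
Reduce top mod 13: now compute (6/13).
Pull out 2: since 13 ≡ 5 (mod 8), (2/13) = -1.
Reciprocity: 3 ≡ 3 and 13 ≡ 1 (mod 4), so (3/13) = +(13/3).
Reduce top mod 3: now compute (1/3).
Reached (1/3) = 1. Collecting the sign flips along the way, the symbol is +1.

1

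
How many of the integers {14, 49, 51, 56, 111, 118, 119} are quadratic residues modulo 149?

3

(14/149) = -1 → non-residue.
(49/149) = +1 → QR.
(51/149) = -1 → non-residue.
(56/149) = -1 → non-residue.
(111/149) = -1 → non-residue.
(118/149) = +1 → QR.
(119/149) = +1 → QR.
Total quadratic residues among the 7: 3.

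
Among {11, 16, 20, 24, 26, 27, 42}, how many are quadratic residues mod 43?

(11/43) = +1 → QR.
(16/43) = +1 → QR.
(20/43) = -1 → non-residue.
(24/43) = +1 → QR.
(26/43) = -1 → non-residue.
(27/43) = -1 → non-residue.
(42/43) = -1 → non-residue.
Total quadratic residues among the 7: 3.

3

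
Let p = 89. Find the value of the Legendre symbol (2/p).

1

Pull out 2: since 89 ≡ 1 (mod 8), (2/89) = +1.
Reached (1/89) = 1. Collecting the sign flips along the way, the symbol is +1.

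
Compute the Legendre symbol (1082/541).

First reduce: 1082 ≡ 0 (mod 541).
Top reduces to 0: gcd > 1, so the symbol is 0.

0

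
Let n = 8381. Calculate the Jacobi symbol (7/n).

Reciprocity: 7 ≡ 3 and 8381 ≡ 1 (mod 4), so (7/8381) = +(8381/7).
Reduce top mod 7: now compute (2/7).
Pull out 2: since 7 ≡ 7 (mod 8), (2/7) = +1.
Reached (1/7) = 1. Collecting the sign flips along the way, the symbol is +1.

1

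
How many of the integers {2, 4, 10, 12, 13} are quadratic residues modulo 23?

(2/23) = +1 → QR.
(4/23) = +1 → QR.
(10/23) = -1 → non-residue.
(12/23) = +1 → QR.
(13/23) = +1 → QR.
Total quadratic residues among the 5: 4.

4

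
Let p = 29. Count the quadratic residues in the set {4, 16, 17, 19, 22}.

(4/29) = +1 → QR.
(16/29) = +1 → QR.
(17/29) = -1 → non-residue.
(19/29) = -1 → non-residue.
(22/29) = +1 → QR.
Total quadratic residues among the 5: 3.

3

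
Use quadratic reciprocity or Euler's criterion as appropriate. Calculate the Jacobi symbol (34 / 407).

1

Pull out 2: since 407 ≡ 7 (mod 8), (2/407) = +1.
Reciprocity: 17 ≡ 1 and 407 ≡ 3 (mod 4), so (17/407) = +(407/17).
Reduce top mod 17: now compute (16/17).
Pull out 2^4: since 17 ≡ 1 (mod 8), (2/17) = +1, so (2/17)^4 = +1.
Reached (1/17) = 1. Collecting the sign flips along the way, the symbol is +1.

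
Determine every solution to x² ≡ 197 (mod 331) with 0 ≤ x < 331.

Since 331 ≡ 3 (mod 4), a square root of 197 is 197^((331+1)/4) = 197^83 mod 331.
Repeated squaring: 197^2≡82, 197^4≡104, 197^8≡224, 197^16≡195, 197^32≡291, 197^64≡276 (mod 331).
197^83 = 197^(64+16+2+1) ≡ 39 (mod 331).
Check: 39² = 1521 ≡ 197 (mod 331). The two roots are 39 and 292.

39, 292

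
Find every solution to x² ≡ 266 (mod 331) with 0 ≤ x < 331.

70, 261

Since 331 ≡ 3 (mod 4), a square root of 266 is 266^((331+1)/4) = 266^83 mod 331.
Repeated squaring: 266^2≡253, 266^4≡126, 266^8≡319, 266^16≡144, 266^32≡214, 266^64≡118 (mod 331).
266^83 = 266^(64+16+2+1) ≡ 70 (mod 331).
Check: 70² = 4900 ≡ 266 (mod 331). The two roots are 70 and 261.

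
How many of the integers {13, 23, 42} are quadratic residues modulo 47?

1

(13/47) = -1 → non-residue.
(23/47) = -1 → non-residue.
(42/47) = +1 → QR.
Total quadratic residues among the 3: 1.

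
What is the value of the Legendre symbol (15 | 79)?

-1

Euler's criterion: (15/79) ≡ 15^39 (mod 79).
15^2 ≡ 67 (mod 79)
15^4 ≡ 65 (mod 79)
15^8 ≡ 38 (mod 79)
15^16 ≡ 22 (mod 79)
15^32 ≡ 10 (mod 79)
15^39 = 15^(32+4+2+1) ≡ 78 (mod 79).
Result is 78 ≡ −1, so (15/79) = −1.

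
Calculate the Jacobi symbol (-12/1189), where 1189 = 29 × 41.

1

First reduce: -12 ≡ 1177 (mod 1189).
Reciprocity: 1177 ≡ 1 and 1189 ≡ 1 (mod 4), so (1177/1189) = +(1189/1177).
Reduce top mod 1177: now compute (12/1177).
Pull out 2^2: since 1177 ≡ 1 (mod 8), (2/1177) = +1, so (2/1177)^2 = +1.
Reciprocity: 3 ≡ 3 and 1177 ≡ 1 (mod 4), so (3/1177) = +(1177/3).
Reduce top mod 3: now compute (1/3).
Reached (1/3) = 1. Collecting the sign flips along the way, the symbol is +1.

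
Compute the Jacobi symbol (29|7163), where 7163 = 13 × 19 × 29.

Reciprocity: 29 ≡ 1 and 7163 ≡ 3 (mod 4), so (29/7163) = +(7163/29).
Reduce top mod 29: now compute (0/29).
Top reduces to 0: gcd > 1, so the symbol is 0.

0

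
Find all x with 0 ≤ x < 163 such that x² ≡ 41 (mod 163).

Since 163 ≡ 3 (mod 4), a square root of 41 is 41^((163+1)/4) = 41^41 mod 163.
Repeated squaring: 41^2≡51, 41^4≡156, 41^8≡49, 41^16≡119, 41^32≡143 (mod 163).
41^41 = 41^(32+8+1) ≡ 81 (mod 163).
Check: 81² = 6561 ≡ 41 (mod 163). The two roots are 81 and 82.

81, 82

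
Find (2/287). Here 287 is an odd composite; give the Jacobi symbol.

Pull out 2: since 287 ≡ 7 (mod 8), (2/287) = +1.
Reached (1/287) = 1. Collecting the sign flips along the way, the symbol is +1.

1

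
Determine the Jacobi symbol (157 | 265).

1

Reciprocity: 157 ≡ 1 and 265 ≡ 1 (mod 4), so (157/265) = +(265/157).
Reduce top mod 157: now compute (108/157).
Pull out 2^2: since 157 ≡ 5 (mod 8), (2/157) = -1, so (2/157)^2 = +1.
Reciprocity: 27 ≡ 3 and 157 ≡ 1 (mod 4), so (27/157) = +(157/27).
Reduce top mod 27: now compute (22/27).
Pull out 2: since 27 ≡ 3 (mod 8), (2/27) = -1.
Reciprocity: 11 ≡ 3 and 27 ≡ 3 (mod 4), so (11/27) = −(27/11).
Reduce top mod 11: now compute (5/11).
Reciprocity: 5 ≡ 1 and 11 ≡ 3 (mod 4), so (5/11) = +(11/5).
Reduce top mod 5: now compute (1/5).
Reached (1/5) = 1. Collecting the sign flips along the way, the symbol is +1.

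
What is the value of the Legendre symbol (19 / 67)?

Reciprocity: 19 ≡ 3 and 67 ≡ 3 (mod 4), so (19/67) = −(67/19).
Reduce top mod 19: now compute (10/19).
Pull out 2: since 19 ≡ 3 (mod 8), (2/19) = -1.
Reciprocity: 5 ≡ 1 and 19 ≡ 3 (mod 4), so (5/19) = +(19/5).
Reduce top mod 5: now compute (4/5).
Pull out 2^2: since 5 ≡ 5 (mod 8), (2/5) = -1, so (2/5)^2 = +1.
Reached (1/5) = 1. Collecting the sign flips along the way, the symbol is +1.

1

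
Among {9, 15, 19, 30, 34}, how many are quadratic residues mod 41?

1

(9/41) = +1 → QR.
(15/41) = -1 → non-residue.
(19/41) = -1 → non-residue.
(30/41) = -1 → non-residue.
(34/41) = -1 → non-residue.
Total quadratic residues among the 5: 1.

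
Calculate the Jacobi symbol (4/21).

Pull out 2^2: since 21 ≡ 5 (mod 8), (2/21) = -1, so (2/21)^2 = +1.
Reached (1/21) = 1. Collecting the sign flips along the way, the symbol is +1.

1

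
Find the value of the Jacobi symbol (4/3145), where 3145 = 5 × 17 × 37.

1

Pull out 2^2: since 3145 ≡ 1 (mod 8), (2/3145) = +1, so (2/3145)^2 = +1.
Reached (1/3145) = 1. Collecting the sign flips along the way, the symbol is +1.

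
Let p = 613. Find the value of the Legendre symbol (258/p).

-1

Pull out 2: since 613 ≡ 5 (mod 8), (2/613) = -1.
Reciprocity: 129 ≡ 1 and 613 ≡ 1 (mod 4), so (129/613) = +(613/129).
Reduce top mod 129: now compute (97/129).
Reciprocity: 97 ≡ 1 and 129 ≡ 1 (mod 4), so (97/129) = +(129/97).
Reduce top mod 97: now compute (32/97).
Pull out 2^5: since 97 ≡ 1 (mod 8), (2/97) = +1, so (2/97)^5 = +1.
Reached (1/97) = 1. Collecting the sign flips along the way, the symbol is -1.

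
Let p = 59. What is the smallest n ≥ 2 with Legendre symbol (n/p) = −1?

2

(2/59) = −1, so 2 is the smallest positive non-residue mod 59.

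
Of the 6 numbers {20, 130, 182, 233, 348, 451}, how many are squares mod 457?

4

(20/457) = -1 → non-residue.
(130/457) = +1 → QR.
(182/457) = -1 → non-residue.
(233/457) = +1 → QR.
(348/457) = +1 → QR.
(451/457) = +1 → QR.
Total quadratic residues among the 6: 4.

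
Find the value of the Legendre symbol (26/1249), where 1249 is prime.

Pull out 2: since 1249 ≡ 1 (mod 8), (2/1249) = +1.
Reciprocity: 13 ≡ 1 and 1249 ≡ 1 (mod 4), so (13/1249) = +(1249/13).
Reduce top mod 13: now compute (1/13).
Reached (1/13) = 1. Collecting the sign flips along the way, the symbol is +1.

1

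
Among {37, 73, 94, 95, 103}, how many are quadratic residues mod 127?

(37/127) = +1 → QR.
(73/127) = +1 → QR.
(94/127) = +1 → QR.
(95/127) = -1 → non-residue.
(103/127) = +1 → QR.
Total quadratic residues among the 5: 4.

4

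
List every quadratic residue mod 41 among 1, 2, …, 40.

Square k = 1,…,20 (k and 41−k give the same square):
1²=1, 2²=4, 3²=9, 4²=16, 5²=25, 6²=36, 7²≡8, 8²≡23, 9²≡40, 10²≡18, 11²≡39, 12²≡21, 13²≡5, 14²≡32, 15²≡20, 16²≡10, 17²≡2, 18²≡37, 19²≡33, 20²≡31 (mod 41).
So the quadratic residues mod 41 are {1, 2, 4, 5, 8, 9, 10, 16, 18, 20, 21, 23, 25, 31, 32, 33, 36, 37, 39, 40}.

1,2,4,5,8,9,10,16,18,20,21,23,25,31,32,33,36,37,39,40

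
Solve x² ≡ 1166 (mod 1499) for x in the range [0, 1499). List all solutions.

500, 999

Since 1499 ≡ 3 (mod 4), a square root of 1166 is 1166^((1499+1)/4) = 1166^375 mod 1499.
Repeated squaring: 1166^2≡1462, 1166^4≡1369, 1166^8≡411, 1166^16≡1033, 1166^32≡1300, 1166^64≡627, 1166^128≡391, 1166^256≡1482 (mod 1499).
1166^375 = 1166^(256+64+32+16+4+2+1) ≡ 500 (mod 1499).
Check: 500² = 250000 ≡ 1166 (mod 1499). The two roots are 500 and 999.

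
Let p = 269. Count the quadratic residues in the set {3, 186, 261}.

0

(3/269) = -1 → non-residue.
(186/269) = -1 → non-residue.
(261/269) = -1 → non-residue.
Total quadratic residues among the 3: 0.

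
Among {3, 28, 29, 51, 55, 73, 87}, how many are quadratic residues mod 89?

3

(3/89) = -1 → non-residue.
(28/89) = -1 → non-residue.
(29/89) = -1 → non-residue.
(51/89) = -1 → non-residue.
(55/89) = +1 → QR.
(73/89) = +1 → QR.
(87/89) = +1 → QR.
Total quadratic residues among the 7: 3.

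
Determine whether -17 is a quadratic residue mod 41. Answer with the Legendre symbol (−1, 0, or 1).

-1

First reduce: -17 ≡ 24 (mod 41).
Pull out 2^3: since 41 ≡ 1 (mod 8), (2/41) = +1, so (2/41)^3 = +1.
Reciprocity: 3 ≡ 3 and 41 ≡ 1 (mod 4), so (3/41) = +(41/3).
Reduce top mod 3: now compute (2/3).
Pull out 2: since 3 ≡ 3 (mod 8), (2/3) = -1.
Reached (1/3) = 1. Collecting the sign flips along the way, the symbol is -1.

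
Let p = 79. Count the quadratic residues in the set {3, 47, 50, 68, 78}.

(3/79) = -1 → non-residue.
(47/79) = -1 → non-residue.
(50/79) = +1 → QR.
(68/79) = -1 → non-residue.
(78/79) = -1 → non-residue.
Total quadratic residues among the 5: 1.

1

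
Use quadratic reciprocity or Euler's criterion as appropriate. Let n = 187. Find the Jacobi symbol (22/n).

Pull out 2: since 187 ≡ 3 (mod 8), (2/187) = -1.
Reciprocity: 11 ≡ 3 and 187 ≡ 3 (mod 4), so (11/187) = −(187/11).
Reduce top mod 11: now compute (0/11).
Top reduces to 0: gcd > 1, so the symbol is 0.

0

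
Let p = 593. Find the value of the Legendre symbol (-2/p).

1

Euler's criterion: (-2/593) ≡ 591^296 (mod 593).
591^2 ≡ 4 (mod 593)
591^4 ≡ 16 (mod 593)
591^8 ≡ 256 (mod 593)
591^16 ≡ 306 (mod 593)
591^32 ≡ 535 (mod 593)
591^64 ≡ 399 (mod 593)
591^128 ≡ 277 (mod 593)
591^256 ≡ 232 (mod 593)
591^296 = 591^(256+32+8) ≡ 1 (mod 593).
Result is 1, so (-2/593) = 1.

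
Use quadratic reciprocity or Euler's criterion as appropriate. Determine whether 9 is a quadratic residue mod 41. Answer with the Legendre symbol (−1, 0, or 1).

1

Reciprocity: 9 ≡ 1 and 41 ≡ 1 (mod 4), so (9/41) = +(41/9).
Reduce top mod 9: now compute (5/9).
Reciprocity: 5 ≡ 1 and 9 ≡ 1 (mod 4), so (5/9) = +(9/5).
Reduce top mod 5: now compute (4/5).
Pull out 2^2: since 5 ≡ 5 (mod 8), (2/5) = -1, so (2/5)^2 = +1.
Reached (1/5) = 1. Collecting the sign flips along the way, the symbol is +1.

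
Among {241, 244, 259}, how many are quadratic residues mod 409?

1

(241/409) = -1 → non-residue.
(244/409) = -1 → non-residue.
(259/409) = +1 → QR.
Total quadratic residues among the 3: 1.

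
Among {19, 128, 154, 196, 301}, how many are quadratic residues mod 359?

(19/359) = -1 → non-residue.
(128/359) = +1 → QR.
(154/359) = -1 → non-residue.
(196/359) = +1 → QR.
(301/359) = +1 → QR.
Total quadratic residues among the 5: 3.

3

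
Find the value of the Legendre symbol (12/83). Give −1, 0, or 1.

Euler's criterion: (12/83) ≡ 12^41 (mod 83).
12^2 ≡ 61 (mod 83)
12^4 ≡ 69 (mod 83)
12^8 ≡ 30 (mod 83)
12^16 ≡ 70 (mod 83)
12^32 ≡ 3 (mod 83)
12^41 = 12^(32+8+1) ≡ 1 (mod 83).
Result is 1, so (12/83) = 1.

1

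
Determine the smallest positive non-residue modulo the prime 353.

3

(2/353) = +1, so 2 is a residue.
(3/353) = −1, so 3 is the smallest positive non-residue mod 353.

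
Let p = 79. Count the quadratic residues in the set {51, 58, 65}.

(51/79) = +1 → QR.
(58/79) = -1 → non-residue.
(65/79) = +1 → QR.
Total quadratic residues among the 3: 2.

2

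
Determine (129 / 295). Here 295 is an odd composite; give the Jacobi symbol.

-1

Reciprocity: 129 ≡ 1 and 295 ≡ 3 (mod 4), so (129/295) = +(295/129).
Reduce top mod 129: now compute (37/129).
Reciprocity: 37 ≡ 1 and 129 ≡ 1 (mod 4), so (37/129) = +(129/37).
Reduce top mod 37: now compute (18/37).
Pull out 2: since 37 ≡ 5 (mod 8), (2/37) = -1.
Reciprocity: 9 ≡ 1 and 37 ≡ 1 (mod 4), so (9/37) = +(37/9).
Reduce top mod 9: now compute (1/9).
Reached (1/9) = 1. Collecting the sign flips along the way, the symbol is -1.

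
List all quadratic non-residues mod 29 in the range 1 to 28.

2 3 8 10 11 12 14 15 17 18 19 21 26 27

Square k = 1,…,14 (k and 29−k give the same square):
1²=1, 2²=4, 3²=9, 4²=16, 5²=25, 6²≡7, 7²≡20, 8²≡6, 9²≡23, 10²≡13, 11²≡5, 12²≡28, 13²≡24, 14²≡22 (mod 29).
The residues are {1, 4, 5, 6, 7, 9, 13, 16, 20, 22, 23, 24, 25, 28}; the non-residues are the remaining 14 nonzero classes.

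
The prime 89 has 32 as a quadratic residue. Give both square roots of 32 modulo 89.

11, 78

89 ≡ 1 (mod 4), so we find a root by search.
Trying successive values, 11² = 121 ≡ 32 (mod 89). The other root is 89 − 11 = 78.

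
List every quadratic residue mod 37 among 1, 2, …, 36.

1, 3, 4, 7, 9, 10, 11, 12, 16, 21, 25, 26, 27, 28, 30, 33, 34, 36

Square k = 1,…,18 (k and 37−k give the same square):
1²=1, 2²=4, 3²=9, 4²=16, 5²=25, 6²=36, 7²≡12, 8²≡27, 9²≡7, 10²≡26, 11²≡10, 12²≡33, 13²≡21, 14²≡11, 15²≡3, 16²≡34, 17²≡30, 18²≡28 (mod 37).
So the quadratic residues mod 37 are {1, 3, 4, 7, 9, 10, 11, 12, 16, 21, 25, 26, 27, 28, 30, 33, 34, 36}.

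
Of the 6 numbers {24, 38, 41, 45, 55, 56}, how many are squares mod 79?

(24/79) = -1 → non-residue.
(38/79) = +1 → QR.
(41/79) = -1 → non-residue.
(45/79) = +1 → QR.
(55/79) = +1 → QR.
(56/79) = -1 → non-residue.
Total quadratic residues among the 6: 3.

3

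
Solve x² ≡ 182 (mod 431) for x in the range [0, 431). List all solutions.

Since 431 ≡ 3 (mod 4), a square root of 182 is 182^((431+1)/4) = 182^108 mod 431.
Repeated squaring: 182^2≡368, 182^4≡90, 182^8≡342, 182^16≡163, 182^32≡278, 182^64≡135 (mod 431).
182^108 = 182^(64+32+8+4) ≡ 304 (mod 431).
Check: 304² = 92416 ≡ 182 (mod 431). The two roots are 127 and 304.

127, 304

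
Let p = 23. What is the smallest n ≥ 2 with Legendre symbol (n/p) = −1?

5

(2/23) = +1, so 2 is a residue.
(3/23) = +1, so 3 is a residue.
(4/23) = +1, so 4 is a residue.
(5/23) = −1, so 5 is the smallest positive non-residue mod 23.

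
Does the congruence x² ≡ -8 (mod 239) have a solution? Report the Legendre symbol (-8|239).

Euler's criterion: (-8/239) ≡ 231^119 (mod 239).
231^2 ≡ 64 (mod 239)
231^4 ≡ 33 (mod 239)
231^8 ≡ 133 (mod 239)
231^16 ≡ 3 (mod 239)
231^32 ≡ 9 (mod 239)
231^64 ≡ 81 (mod 239)
231^119 = 231^(64+32+16+4+2+1) ≡ 238 (mod 239).
Result is 238 ≡ −1, so (-8/239) = −1.

-1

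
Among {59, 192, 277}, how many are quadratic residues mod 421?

2

(59/421) = -1 → non-residue.
(192/421) = +1 → QR.
(277/421) = +1 → QR.
Total quadratic residues among the 3: 2.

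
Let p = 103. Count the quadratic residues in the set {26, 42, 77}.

(26/103) = +1 → QR.
(42/103) = -1 → non-residue.
(77/103) = -1 → non-residue.
Total quadratic residues among the 3: 1.

1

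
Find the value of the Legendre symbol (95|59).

Euler's criterion: (95/59) ≡ 36^29 (mod 59).
36^2 ≡ 57 (mod 59)
36^4 ≡ 4 (mod 59)
36^8 ≡ 16 (mod 59)
36^16 ≡ 20 (mod 59)
36^29 = 36^(16+8+4+1) ≡ 1 (mod 59).
Result is 1, so (95/59) = 1.

1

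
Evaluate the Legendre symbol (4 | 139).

Pull out 2^2: since 139 ≡ 3 (mod 8), (2/139) = -1, so (2/139)^2 = +1.
Reached (1/139) = 1. Collecting the sign flips along the way, the symbol is +1.

1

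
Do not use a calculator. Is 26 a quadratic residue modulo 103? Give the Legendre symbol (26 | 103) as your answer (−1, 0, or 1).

Pull out 2: since 103 ≡ 7 (mod 8), (2/103) = +1.
Reciprocity: 13 ≡ 1 and 103 ≡ 3 (mod 4), so (13/103) = +(103/13).
Reduce top mod 13: now compute (12/13).
Pull out 2^2: since 13 ≡ 5 (mod 8), (2/13) = -1, so (2/13)^2 = +1.
Reciprocity: 3 ≡ 3 and 13 ≡ 1 (mod 4), so (3/13) = +(13/3).
Reduce top mod 3: now compute (1/3).
Reached (1/3) = 1. Collecting the sign flips along the way, the symbol is +1.

1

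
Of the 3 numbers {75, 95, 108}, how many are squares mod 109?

(75/109) = +1 → QR.
(95/109) = -1 → non-residue.
(108/109) = +1 → QR.
Total quadratic residues among the 3: 2.

2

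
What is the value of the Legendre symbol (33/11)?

0

First reduce: 33 ≡ 0 (mod 11).
Top reduces to 0: gcd > 1, so the symbol is 0.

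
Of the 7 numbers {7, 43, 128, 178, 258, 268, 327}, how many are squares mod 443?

(7/443) = -1 → non-residue.
(43/443) = -1 → non-residue.
(128/443) = -1 → non-residue.
(178/443) = -1 → non-residue.
(258/443) = +1 → QR.
(268/443) = +1 → QR.
(327/443) = +1 → QR.
Total quadratic residues among the 7: 3.

3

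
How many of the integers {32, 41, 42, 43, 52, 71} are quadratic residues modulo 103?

(32/103) = +1 → QR.
(41/103) = +1 → QR.
(42/103) = -1 → non-residue.
(43/103) = -1 → non-residue.
(52/103) = +1 → QR.
(71/103) = -1 → non-residue.
Total quadratic residues among the 6: 3.

3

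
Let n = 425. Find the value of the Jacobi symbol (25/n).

Reciprocity: 25 ≡ 1 and 425 ≡ 1 (mod 4), so (25/425) = +(425/25).
Reduce top mod 25: now compute (0/25).
Top reduces to 0: gcd > 1, so the symbol is 0.

0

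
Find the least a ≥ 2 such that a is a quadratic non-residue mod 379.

(2/379) = −1, so 2 is the smallest positive non-residue mod 379.

2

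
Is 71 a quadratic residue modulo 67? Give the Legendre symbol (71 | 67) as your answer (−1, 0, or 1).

Euler's criterion: (71/67) ≡ 4^33 (mod 67).
4^2 ≡ 16 (mod 67)
4^4 ≡ 55 (mod 67)
4^8 ≡ 10 (mod 67)
4^16 ≡ 33 (mod 67)
4^32 ≡ 17 (mod 67)
4^33 = 4^(32+1) ≡ 1 (mod 67).
Result is 1, so (71/67) = 1.

1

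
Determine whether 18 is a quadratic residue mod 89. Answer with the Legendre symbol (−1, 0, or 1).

Euler's criterion: (18/89) ≡ 18^44 (mod 89).
18^2 ≡ 57 (mod 89)
18^4 ≡ 45 (mod 89)
18^8 ≡ 67 (mod 89)
18^16 ≡ 39 (mod 89)
18^32 ≡ 8 (mod 89)
18^44 = 18^(32+8+4) ≡ 1 (mod 89).
Result is 1, so (18/89) = 1.

1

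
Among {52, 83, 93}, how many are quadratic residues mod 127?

(52/127) = +1 → QR.
(83/127) = -1 → non-residue.
(93/127) = -1 → non-residue.
Total quadratic residues among the 3: 1.

1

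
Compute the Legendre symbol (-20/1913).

-1

First reduce: -20 ≡ 1893 (mod 1913).
Reciprocity: 1893 ≡ 1 and 1913 ≡ 1 (mod 4), so (1893/1913) = +(1913/1893).
Reduce top mod 1893: now compute (20/1893).
Pull out 2^2: since 1893 ≡ 5 (mod 8), (2/1893) = -1, so (2/1893)^2 = +1.
Reciprocity: 5 ≡ 1 and 1893 ≡ 1 (mod 4), so (5/1893) = +(1893/5).
Reduce top mod 5: now compute (3/5).
Reciprocity: 3 ≡ 3 and 5 ≡ 1 (mod 4), so (3/5) = +(5/3).
Reduce top mod 3: now compute (2/3).
Pull out 2: since 3 ≡ 3 (mod 8), (2/3) = -1.
Reached (1/3) = 1. Collecting the sign flips along the way, the symbol is -1.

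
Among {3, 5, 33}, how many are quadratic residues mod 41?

(3/41) = -1 → non-residue.
(5/41) = +1 → QR.
(33/41) = +1 → QR.
Total quadratic residues among the 3: 2.

2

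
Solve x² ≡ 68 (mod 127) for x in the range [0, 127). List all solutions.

24, 103

Since 127 ≡ 3 (mod 4), a square root of 68 is 68^((127+1)/4) = 68^32 mod 127.
Repeated squaring: 68^2≡52, 68^4≡37, 68^8≡99, 68^16≡22, 68^32≡103 (mod 127).
68^32 = 68^(32) ≡ 103 (mod 127).
Check: 103² = 10609 ≡ 68 (mod 127). The two roots are 24 and 103.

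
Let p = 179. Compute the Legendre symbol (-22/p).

-1

Euler's criterion: (-22/179) ≡ 157^89 (mod 179).
157^2 ≡ 126 (mod 179)
157^4 ≡ 124 (mod 179)
157^8 ≡ 161 (mod 179)
157^16 ≡ 145 (mod 179)
157^32 ≡ 82 (mod 179)
157^64 ≡ 101 (mod 179)
157^89 = 157^(64+16+8+1) ≡ 178 (mod 179).
Result is 178 ≡ −1, so (-22/179) = −1.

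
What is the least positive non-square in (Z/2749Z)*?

(2/2749) = −1, so 2 is the smallest positive non-residue mod 2749.

2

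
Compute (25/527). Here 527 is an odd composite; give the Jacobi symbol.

Reciprocity: 25 ≡ 1 and 527 ≡ 3 (mod 4), so (25/527) = +(527/25).
Reduce top mod 25: now compute (2/25).
Pull out 2: since 25 ≡ 1 (mod 8), (2/25) = +1.
Reached (1/25) = 1. Collecting the sign flips along the way, the symbol is +1.

1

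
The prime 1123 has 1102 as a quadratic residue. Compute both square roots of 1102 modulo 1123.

146, 977

Since 1123 ≡ 3 (mod 4), a square root of 1102 is 1102^((1123+1)/4) = 1102^281 mod 1123.
Repeated squaring: 1102^2≡441, 1102^4≡202, 1102^8≡376, 1102^16≡1001, 1102^32≡285, 1102^64≡369, 1102^128≡278, 1102^256≡920 (mod 1123).
1102^281 = 1102^(256+16+8+1) ≡ 146 (mod 1123).
Check: 146² = 21316 ≡ 1102 (mod 1123). The two roots are 146 and 977.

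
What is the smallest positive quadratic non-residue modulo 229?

2

(2/229) = −1, so 2 is the smallest positive non-residue mod 229.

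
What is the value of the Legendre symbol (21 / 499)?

1

Euler's criterion: (21/499) ≡ 21^249 (mod 499).
21^2 ≡ 441 (mod 499)
21^4 ≡ 370 (mod 499)
21^8 ≡ 174 (mod 499)
21^16 ≡ 336 (mod 499)
21^32 ≡ 122 (mod 499)
21^64 ≡ 413 (mod 499)
21^128 ≡ 410 (mod 499)
21^249 = 21^(128+64+32+16+8+1) ≡ 1 (mod 499).
Result is 1, so (21/499) = 1.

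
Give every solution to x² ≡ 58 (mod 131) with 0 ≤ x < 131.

Since 131 ≡ 3 (mod 4), a square root of 58 is 58^((131+1)/4) = 58^33 mod 131.
Repeated squaring: 58^2≡89, 58^4≡61, 58^8≡53, 58^16≡58, 58^32≡89 (mod 131).
58^33 = 58^(32+1) ≡ 53 (mod 131).
Check: 53² = 2809 ≡ 58 (mod 131). The two roots are 53 and 78.

53, 78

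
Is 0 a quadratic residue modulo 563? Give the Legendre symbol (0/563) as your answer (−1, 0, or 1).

0

Top reduces to 0: gcd > 1, so the symbol is 0.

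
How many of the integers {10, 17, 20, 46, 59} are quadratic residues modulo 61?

2

(10/61) = -1 → non-residue.
(17/61) = -1 → non-residue.
(20/61) = +1 → QR.
(46/61) = +1 → QR.
(59/61) = -1 → non-residue.
Total quadratic residues among the 5: 2.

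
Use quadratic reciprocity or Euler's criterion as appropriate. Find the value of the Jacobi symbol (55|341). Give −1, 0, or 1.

0

Reciprocity: 55 ≡ 3 and 341 ≡ 1 (mod 4), so (55/341) = +(341/55).
Reduce top mod 55: now compute (11/55).
Reciprocity: 11 ≡ 3 and 55 ≡ 3 (mod 4), so (11/55) = −(55/11).
Reduce top mod 11: now compute (0/11).
Top reduces to 0: gcd > 1, so the symbol is 0.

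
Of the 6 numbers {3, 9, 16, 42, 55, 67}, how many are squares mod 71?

(3/71) = +1 → QR.
(9/71) = +1 → QR.
(16/71) = +1 → QR.
(42/71) = -1 → non-residue.
(55/71) = -1 → non-residue.
(67/71) = -1 → non-residue.
Total quadratic residues among the 6: 3.

3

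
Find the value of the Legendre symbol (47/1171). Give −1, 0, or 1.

Reciprocity: 47 ≡ 3 and 1171 ≡ 3 (mod 4), so (47/1171) = −(1171/47).
Reduce top mod 47: now compute (43/47).
Reciprocity: 43 ≡ 3 and 47 ≡ 3 (mod 4), so (43/47) = −(47/43).
Reduce top mod 43: now compute (4/43).
Pull out 2^2: since 43 ≡ 3 (mod 8), (2/43) = -1, so (2/43)^2 = +1.
Reached (1/43) = 1. Collecting the sign flips along the way, the symbol is +1.

1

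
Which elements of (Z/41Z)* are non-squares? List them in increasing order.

3, 6, 7, 11, 12, 13, 14, 15, 17, 19, 22, 24, 26, 27, 28, 29, 30, 34, 35, 38

Square k = 1,…,20 (k and 41−k give the same square):
1²=1, 2²=4, 3²=9, 4²=16, 5²=25, 6²=36, 7²≡8, 8²≡23, 9²≡40, 10²≡18, 11²≡39, 12²≡21, 13²≡5, 14²≡32, 15²≡20, 16²≡10, 17²≡2, 18²≡37, 19²≡33, 20²≡31 (mod 41).
The residues are {1, 2, 4, 5, 8, 9, 10, 16, 18, 20, 21, 23, 25, 31, 32, 33, 36, 37, 39, 40}; the non-residues are the remaining 20 nonzero classes.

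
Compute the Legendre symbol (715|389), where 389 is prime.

1

First reduce: 715 ≡ 326 (mod 389).
Pull out 2: since 389 ≡ 5 (mod 8), (2/389) = -1.
Reciprocity: 163 ≡ 3 and 389 ≡ 1 (mod 4), so (163/389) = +(389/163).
Reduce top mod 163: now compute (63/163).
Reciprocity: 63 ≡ 3 and 163 ≡ 3 (mod 4), so (63/163) = −(163/63).
Reduce top mod 63: now compute (37/63).
Reciprocity: 37 ≡ 1 and 63 ≡ 3 (mod 4), so (37/63) = +(63/37).
Reduce top mod 37: now compute (26/37).
Pull out 2: since 37 ≡ 5 (mod 8), (2/37) = -1.
Reciprocity: 13 ≡ 1 and 37 ≡ 1 (mod 4), so (13/37) = +(37/13).
Reduce top mod 13: now compute (11/13).
Reciprocity: 11 ≡ 3 and 13 ≡ 1 (mod 4), so (11/13) = +(13/11).
Reduce top mod 11: now compute (2/11).
Pull out 2: since 11 ≡ 3 (mod 8), (2/11) = -1.
Reached (1/11) = 1. Collecting the sign flips along the way, the symbol is +1.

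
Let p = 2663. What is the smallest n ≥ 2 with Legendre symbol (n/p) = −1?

5

(2/2663) = +1, so 2 is a residue.
(3/2663) = +1, so 3 is a residue.
(4/2663) = +1, so 4 is a residue.
(5/2663) = −1, so 5 is the smallest positive non-residue mod 2663.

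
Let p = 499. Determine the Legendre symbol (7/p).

-1

Reciprocity: 7 ≡ 3 and 499 ≡ 3 (mod 4), so (7/499) = −(499/7).
Reduce top mod 7: now compute (2/7).
Pull out 2: since 7 ≡ 7 (mod 8), (2/7) = +1.
Reached (1/7) = 1. Collecting the sign flips along the way, the symbol is -1.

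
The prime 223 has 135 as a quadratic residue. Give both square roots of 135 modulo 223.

Since 223 ≡ 3 (mod 4), a square root of 135 is 135^((223+1)/4) = 135^56 mod 223.
Repeated squaring: 135^2≡162, 135^4≡153, 135^8≡217, 135^16≡36, 135^32≡181 (mod 223).
135^56 = 135^(32+16+8) ≡ 152 (mod 223).
Check: 152² = 23104 ≡ 135 (mod 223). The two roots are 71 and 152.

71, 152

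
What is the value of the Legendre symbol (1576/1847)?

-1

Pull out 2^3: since 1847 ≡ 7 (mod 8), (2/1847) = +1, so (2/1847)^3 = +1.
Reciprocity: 197 ≡ 1 and 1847 ≡ 3 (mod 4), so (197/1847) = +(1847/197).
Reduce top mod 197: now compute (74/197).
Pull out 2: since 197 ≡ 5 (mod 8), (2/197) = -1.
Reciprocity: 37 ≡ 1 and 197 ≡ 1 (mod 4), so (37/197) = +(197/37).
Reduce top mod 37: now compute (12/37).
Pull out 2^2: since 37 ≡ 5 (mod 8), (2/37) = -1, so (2/37)^2 = +1.
Reciprocity: 3 ≡ 3 and 37 ≡ 1 (mod 4), so (3/37) = +(37/3).
Reduce top mod 3: now compute (1/3).
Reached (1/3) = 1. Collecting the sign flips along the way, the symbol is -1.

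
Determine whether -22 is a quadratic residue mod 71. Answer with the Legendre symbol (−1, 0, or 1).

1

First reduce: -22 ≡ 49 (mod 71).
Reciprocity: 49 ≡ 1 and 71 ≡ 3 (mod 4), so (49/71) = +(71/49).
Reduce top mod 49: now compute (22/49).
Pull out 2: since 49 ≡ 1 (mod 8), (2/49) = +1.
Reciprocity: 11 ≡ 3 and 49 ≡ 1 (mod 4), so (11/49) = +(49/11).
Reduce top mod 11: now compute (5/11).
Reciprocity: 5 ≡ 1 and 11 ≡ 3 (mod 4), so (5/11) = +(11/5).
Reduce top mod 5: now compute (1/5).
Reached (1/5) = 1. Collecting the sign flips along the way, the symbol is +1.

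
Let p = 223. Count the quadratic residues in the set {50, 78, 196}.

(50/223) = +1 → QR.
(78/223) = +1 → QR.
(196/223) = +1 → QR.
Total quadratic residues among the 3: 3.

3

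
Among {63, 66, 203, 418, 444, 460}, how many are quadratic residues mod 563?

(63/563) = +1 → QR.
(66/563) = -1 → non-residue.
(203/563) = -1 → non-residue.
(418/563) = -1 → non-residue.
(444/563) = -1 → non-residue.
(460/563) = -1 → non-residue.
Total quadratic residues among the 6: 1.

1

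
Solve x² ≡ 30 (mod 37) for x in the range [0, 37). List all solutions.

37 ≡ 1 (mod 4), so we find a root by search.
Trying successive values, 17² = 289 ≡ 30 (mod 37). The other root is 37 − 17 = 20.

17, 20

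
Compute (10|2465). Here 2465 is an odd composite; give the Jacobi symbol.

Pull out 2: since 2465 ≡ 1 (mod 8), (2/2465) = +1.
Reciprocity: 5 ≡ 1 and 2465 ≡ 1 (mod 4), so (5/2465) = +(2465/5).
Reduce top mod 5: now compute (0/5).
Top reduces to 0: gcd > 1, so the symbol is 0.

0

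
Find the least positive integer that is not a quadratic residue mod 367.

(2/367) = +1, so 2 is a residue.
(3/367) = −1, so 3 is the smallest positive non-residue mod 367.

3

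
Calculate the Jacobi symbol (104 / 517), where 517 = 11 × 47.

-1

Pull out 2^3: since 517 ≡ 5 (mod 8), (2/517) = -1, so (2/517)^3 = -1.
Reciprocity: 13 ≡ 1 and 517 ≡ 1 (mod 4), so (13/517) = +(517/13).
Reduce top mod 13: now compute (10/13).
Pull out 2: since 13 ≡ 5 (mod 8), (2/13) = -1.
Reciprocity: 5 ≡ 1 and 13 ≡ 1 (mod 4), so (5/13) = +(13/5).
Reduce top mod 5: now compute (3/5).
Reciprocity: 3 ≡ 3 and 5 ≡ 1 (mod 4), so (3/5) = +(5/3).
Reduce top mod 3: now compute (2/3).
Pull out 2: since 3 ≡ 3 (mod 8), (2/3) = -1.
Reached (1/3) = 1. Collecting the sign flips along the way, the symbol is -1.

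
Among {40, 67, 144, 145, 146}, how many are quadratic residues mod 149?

(40/149) = -1 → non-residue.
(67/149) = +1 → QR.
(144/149) = +1 → QR.
(145/149) = +1 → QR.
(146/149) = -1 → non-residue.
Total quadratic residues among the 5: 3.

3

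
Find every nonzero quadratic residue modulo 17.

Square k = 1,…,8 (k and 17−k give the same square):
1²=1, 2²=4, 3²=9, 4²=16, 5²≡8, 6²≡2, 7²≡15, 8²≡13 (mod 17).
So the quadratic residues mod 17 are {1, 2, 4, 8, 9, 13, 15, 16}.

1 2 4 8 9 13 15 16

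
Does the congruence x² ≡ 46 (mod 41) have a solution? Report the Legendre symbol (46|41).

1

First reduce: 46 ≡ 5 (mod 41).
Reciprocity: 5 ≡ 1 and 41 ≡ 1 (mod 4), so (5/41) = +(41/5).
Reduce top mod 5: now compute (1/5).
Reached (1/5) = 1. Collecting the sign flips along the way, the symbol is +1.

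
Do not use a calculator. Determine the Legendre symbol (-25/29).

1

Euler's criterion: (-25/29) ≡ 4^14 (mod 29).
4^2 ≡ 16 (mod 29)
4^4 ≡ 24 (mod 29)
4^8 ≡ 25 (mod 29)
4^14 = 4^(8+4+2) ≡ 1 (mod 29).
Result is 1, so (-25/29) = 1.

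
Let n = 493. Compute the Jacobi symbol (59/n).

1

Reciprocity: 59 ≡ 3 and 493 ≡ 1 (mod 4), so (59/493) = +(493/59).
Reduce top mod 59: now compute (21/59).
Reciprocity: 21 ≡ 1 and 59 ≡ 3 (mod 4), so (21/59) = +(59/21).
Reduce top mod 21: now compute (17/21).
Reciprocity: 17 ≡ 1 and 21 ≡ 1 (mod 4), so (17/21) = +(21/17).
Reduce top mod 17: now compute (4/17).
Pull out 2^2: since 17 ≡ 1 (mod 8), (2/17) = +1, so (2/17)^2 = +1.
Reached (1/17) = 1. Collecting the sign flips along the way, the symbol is +1.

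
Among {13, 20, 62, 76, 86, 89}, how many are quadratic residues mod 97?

(13/97) = -1 → non-residue.
(20/97) = -1 → non-residue.
(62/97) = +1 → QR.
(76/97) = -1 → non-residue.
(86/97) = +1 → QR.
(89/97) = +1 → QR.
Total quadratic residues among the 6: 3.

3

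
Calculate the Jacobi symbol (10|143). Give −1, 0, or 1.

-1

Pull out 2: since 143 ≡ 7 (mod 8), (2/143) = +1.
Reciprocity: 5 ≡ 1 and 143 ≡ 3 (mod 4), so (5/143) = +(143/5).
Reduce top mod 5: now compute (3/5).
Reciprocity: 3 ≡ 3 and 5 ≡ 1 (mod 4), so (3/5) = +(5/3).
Reduce top mod 3: now compute (2/3).
Pull out 2: since 3 ≡ 3 (mod 8), (2/3) = -1.
Reached (1/3) = 1. Collecting the sign flips along the way, the symbol is -1.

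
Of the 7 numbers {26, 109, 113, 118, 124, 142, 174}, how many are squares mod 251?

5

(26/251) = -1 → non-residue.
(109/251) = -1 → non-residue.
(113/251) = +1 → QR.
(118/251) = +1 → QR.
(124/251) = +1 → QR.
(142/251) = +1 → QR.
(174/251) = +1 → QR.
Total quadratic residues among the 7: 5.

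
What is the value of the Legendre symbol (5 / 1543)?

-1

Reciprocity: 5 ≡ 1 and 1543 ≡ 3 (mod 4), so (5/1543) = +(1543/5).
Reduce top mod 5: now compute (3/5).
Reciprocity: 3 ≡ 3 and 5 ≡ 1 (mod 4), so (3/5) = +(5/3).
Reduce top mod 3: now compute (2/3).
Pull out 2: since 3 ≡ 3 (mod 8), (2/3) = -1.
Reached (1/3) = 1. Collecting the sign flips along the way, the symbol is -1.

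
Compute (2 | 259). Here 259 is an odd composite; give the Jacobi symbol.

Pull out 2: since 259 ≡ 3 (mod 8), (2/259) = -1.
Reached (1/259) = 1. Collecting the sign flips along the way, the symbol is -1.

-1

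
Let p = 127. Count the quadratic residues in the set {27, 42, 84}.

2

(27/127) = -1 → non-residue.
(42/127) = +1 → QR.
(84/127) = +1 → QR.
Total quadratic residues among the 3: 2.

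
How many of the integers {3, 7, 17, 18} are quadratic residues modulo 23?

2

(3/23) = +1 → QR.
(7/23) = -1 → non-residue.
(17/23) = -1 → non-residue.
(18/23) = +1 → QR.
Total quadratic residues among the 4: 2.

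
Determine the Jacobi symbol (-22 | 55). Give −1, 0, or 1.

First reduce: -22 ≡ 33 (mod 55).
Reciprocity: 33 ≡ 1 and 55 ≡ 3 (mod 4), so (33/55) = +(55/33).
Reduce top mod 33: now compute (22/33).
Pull out 2: since 33 ≡ 1 (mod 8), (2/33) = +1.
Reciprocity: 11 ≡ 3 and 33 ≡ 1 (mod 4), so (11/33) = +(33/11).
Reduce top mod 11: now compute (0/11).
Top reduces to 0: gcd > 1, so the symbol is 0.

0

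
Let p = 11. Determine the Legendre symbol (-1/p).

-1

Euler's criterion: (-1/11) ≡ 10^5 (mod 11).
10^2 ≡ 1 (mod 11)
10^4 ≡ 1 (mod 11)
10^5 = 10^(4+1) ≡ 10 (mod 11).
Result is 10 ≡ −1, so (-1/11) = −1.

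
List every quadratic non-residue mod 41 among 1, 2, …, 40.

Square k = 1,…,20 (k and 41−k give the same square):
1²=1, 2²=4, 3²=9, 4²=16, 5²=25, 6²=36, 7²≡8, 8²≡23, 9²≡40, 10²≡18, 11²≡39, 12²≡21, 13²≡5, 14²≡32, 15²≡20, 16²≡10, 17²≡2, 18²≡37, 19²≡33, 20²≡31 (mod 41).
The residues are {1, 2, 4, 5, 8, 9, 10, 16, 18, 20, 21, 23, 25, 31, 32, 33, 36, 37, 39, 40}; the non-residues are the remaining 20 nonzero classes.

3,6,7,11,12,13,14,15,17,19,22,24,26,27,28,29,30,34,35,38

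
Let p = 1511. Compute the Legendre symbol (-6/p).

-1

First reduce: -6 ≡ 1505 (mod 1511).
Reciprocity: 1505 ≡ 1 and 1511 ≡ 3 (mod 4), so (1505/1511) = +(1511/1505).
Reduce top mod 1505: now compute (6/1505).
Pull out 2: since 1505 ≡ 1 (mod 8), (2/1505) = +1.
Reciprocity: 3 ≡ 3 and 1505 ≡ 1 (mod 4), so (3/1505) = +(1505/3).
Reduce top mod 3: now compute (2/3).
Pull out 2: since 3 ≡ 3 (mod 8), (2/3) = -1.
Reached (1/3) = 1. Collecting the sign flips along the way, the symbol is -1.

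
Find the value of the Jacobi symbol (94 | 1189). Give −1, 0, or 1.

Pull out 2: since 1189 ≡ 5 (mod 8), (2/1189) = -1.
Reciprocity: 47 ≡ 3 and 1189 ≡ 1 (mod 4), so (47/1189) = +(1189/47).
Reduce top mod 47: now compute (14/47).
Pull out 2: since 47 ≡ 7 (mod 8), (2/47) = +1.
Reciprocity: 7 ≡ 3 and 47 ≡ 3 (mod 4), so (7/47) = −(47/7).
Reduce top mod 7: now compute (5/7).
Reciprocity: 5 ≡ 1 and 7 ≡ 3 (mod 4), so (5/7) = +(7/5).
Reduce top mod 5: now compute (2/5).
Pull out 2: since 5 ≡ 5 (mod 8), (2/5) = -1.
Reached (1/5) = 1. Collecting the sign flips along the way, the symbol is -1.

-1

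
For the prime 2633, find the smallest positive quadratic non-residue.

3

(2/2633) = +1, so 2 is a residue.
(3/2633) = −1, so 3 is the smallest positive non-residue mod 2633.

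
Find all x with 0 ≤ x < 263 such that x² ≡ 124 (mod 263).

Since 263 ≡ 3 (mod 4), a square root of 124 is 124^((263+1)/4) = 124^66 mod 263.
Repeated squaring: 124^2≡122, 124^4≡156, 124^8≡140, 124^16≡138, 124^32≡108, 124^64≡92 (mod 263).
124^66 = 124^(64+2) ≡ 178 (mod 263).
Check: 178² = 31684 ≡ 124 (mod 263). The two roots are 85 and 178.

85, 178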